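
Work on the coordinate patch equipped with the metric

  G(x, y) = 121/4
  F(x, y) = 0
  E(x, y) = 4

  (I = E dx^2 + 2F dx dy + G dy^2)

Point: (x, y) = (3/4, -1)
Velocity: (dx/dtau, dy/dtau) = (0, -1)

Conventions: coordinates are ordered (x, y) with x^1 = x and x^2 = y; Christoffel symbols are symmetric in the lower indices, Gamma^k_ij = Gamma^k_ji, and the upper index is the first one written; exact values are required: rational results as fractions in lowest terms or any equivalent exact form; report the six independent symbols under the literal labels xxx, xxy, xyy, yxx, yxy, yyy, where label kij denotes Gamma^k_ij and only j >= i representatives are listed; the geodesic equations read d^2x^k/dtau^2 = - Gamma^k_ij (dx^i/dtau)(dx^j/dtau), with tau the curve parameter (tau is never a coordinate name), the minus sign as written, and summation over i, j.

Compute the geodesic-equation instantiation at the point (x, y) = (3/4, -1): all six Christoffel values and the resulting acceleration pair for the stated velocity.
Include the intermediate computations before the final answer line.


E = 4, F = 0, G = 121/4 at the point
E_x = 0, E_y = 0, F_x = 0, F_y = 0, G_x = 0, G_y = 0
EG - F^2 = 121;  g^inv = (1/121) * [[121/4, 0], [0, 4]]
first-kind symbols [ij,l] = (1/2)(d_i g_jl + d_j g_il - d_l g_ij): [xx,x] = E_x/2 = 0, [xx,y] = F_x - E_y/2 = 0, [xy,x] = E_y/2 = 0, [xy,y] = G_x/2 = 0, [yy,x] = F_y - G_x/2 = 0, [yy,y] = G_y/2 = 0
Gamma^x_ij = (G*[ij,x] - F*[ij,y])/(EG - F^2), Gamma^y_ij = (E*[ij,y] - F*[ij,x])/(EG - F^2)
Gamma_xxx = 0, Gamma_xxy = 0, Gamma_xyy = 0, Gamma_yxx = 0, Gamma_yxy = 0, Gamma_yyy = 0
d^2x/dtau^2 = -(Gamma_xxx*(0)^2 + 2*Gamma_xxy*(0)*(-1) + Gamma_xyy*(-1)^2) = 0
d^2y/dtau^2 = -(Gamma_yxx*(0)^2 + 2*Gamma_yxy*(0)*(-1) + Gamma_yyy*(-1)^2) = 0

Answer: Gamma_xxx = 0, Gamma_xxy = 0, Gamma_xyy = 0, Gamma_yxx = 0, Gamma_yxy = 0, Gamma_yyy = 0; accelerations (d^2x/dtau^2, d^2y/dtau^2) = (0, 0)


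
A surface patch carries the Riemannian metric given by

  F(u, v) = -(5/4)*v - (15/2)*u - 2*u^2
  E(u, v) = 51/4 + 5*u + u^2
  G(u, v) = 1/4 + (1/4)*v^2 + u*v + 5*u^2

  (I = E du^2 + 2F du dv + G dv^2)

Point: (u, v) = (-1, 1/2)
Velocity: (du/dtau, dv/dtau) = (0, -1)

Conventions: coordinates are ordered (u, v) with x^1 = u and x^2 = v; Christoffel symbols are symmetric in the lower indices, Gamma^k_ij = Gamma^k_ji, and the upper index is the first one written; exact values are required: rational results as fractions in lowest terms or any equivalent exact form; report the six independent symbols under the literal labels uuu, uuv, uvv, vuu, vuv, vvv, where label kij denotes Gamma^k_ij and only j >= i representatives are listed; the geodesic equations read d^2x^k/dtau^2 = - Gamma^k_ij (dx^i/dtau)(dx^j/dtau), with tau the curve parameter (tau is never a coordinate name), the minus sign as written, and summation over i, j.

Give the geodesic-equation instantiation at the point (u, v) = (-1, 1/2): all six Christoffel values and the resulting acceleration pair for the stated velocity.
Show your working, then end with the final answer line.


E = 35/4, F = 39/8, G = 77/16 at the point
E_u = 3, E_v = 0, F_u = -7/2, F_v = -5/4, G_u = -19/2, G_v = -3/4
EG - F^2 = 587/32;  g^inv = (32/587) * [[77/16, -39/8], [-39/8, 35/4]]
first-kind symbols [ij,l] = (1/2)(d_i g_jl + d_j g_il - d_l g_ij): [uu,u] = E_u/2 = 3/2, [uu,v] = F_u - E_v/2 = -7/2, [uv,u] = E_v/2 = 0, [uv,v] = G_u/2 = -19/4, [vv,u] = F_v - G_u/2 = 7/2, [vv,v] = G_v/2 = -3/8
Gamma^u_ij = (G*[ij,u] - F*[ij,v])/(EG - F^2), Gamma^v_ij = (E*[ij,v] - F*[ij,u])/(EG - F^2)
Gamma_uuu = 777/587, Gamma_uuv = 741/587, Gamma_uvv = 1195/1174, Gamma_vuu = -1214/587, Gamma_vuv = -1330/587, Gamma_vvv = -651/587
d^2u/dtau^2 = -(Gamma_uuu*(0)^2 + 2*Gamma_uuv*(0)*(-1) + Gamma_uvv*(-1)^2) = -1195/1174
d^2v/dtau^2 = -(Gamma_vuu*(0)^2 + 2*Gamma_vuv*(0)*(-1) + Gamma_vvv*(-1)^2) = 651/587

Answer: Gamma_uuu = 777/587, Gamma_uuv = 741/587, Gamma_uvv = 1195/1174, Gamma_vuu = -1214/587, Gamma_vuv = -1330/587, Gamma_vvv = -651/587; accelerations (d^2u/dtau^2, d^2v/dtau^2) = (-1195/1174, 651/587)


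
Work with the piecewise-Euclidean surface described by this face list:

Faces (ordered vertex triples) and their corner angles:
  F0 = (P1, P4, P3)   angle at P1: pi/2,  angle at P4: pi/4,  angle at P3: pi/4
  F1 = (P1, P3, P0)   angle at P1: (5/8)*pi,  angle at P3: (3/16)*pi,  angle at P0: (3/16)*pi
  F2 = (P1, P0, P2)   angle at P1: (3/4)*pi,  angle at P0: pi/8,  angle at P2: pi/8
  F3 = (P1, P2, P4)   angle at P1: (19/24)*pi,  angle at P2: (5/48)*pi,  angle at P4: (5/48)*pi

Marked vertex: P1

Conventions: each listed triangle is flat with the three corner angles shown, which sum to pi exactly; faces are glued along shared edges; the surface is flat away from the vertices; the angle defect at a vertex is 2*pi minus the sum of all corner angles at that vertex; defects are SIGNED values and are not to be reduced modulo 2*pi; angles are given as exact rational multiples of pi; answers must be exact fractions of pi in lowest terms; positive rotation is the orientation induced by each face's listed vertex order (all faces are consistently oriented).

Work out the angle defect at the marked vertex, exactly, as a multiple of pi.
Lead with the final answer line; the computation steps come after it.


Answer: defect(P1) = (-2/3)*pi

Sum of corner angles at P1: (8/3)*pi
defect = 2*pi - (8/3)*pi


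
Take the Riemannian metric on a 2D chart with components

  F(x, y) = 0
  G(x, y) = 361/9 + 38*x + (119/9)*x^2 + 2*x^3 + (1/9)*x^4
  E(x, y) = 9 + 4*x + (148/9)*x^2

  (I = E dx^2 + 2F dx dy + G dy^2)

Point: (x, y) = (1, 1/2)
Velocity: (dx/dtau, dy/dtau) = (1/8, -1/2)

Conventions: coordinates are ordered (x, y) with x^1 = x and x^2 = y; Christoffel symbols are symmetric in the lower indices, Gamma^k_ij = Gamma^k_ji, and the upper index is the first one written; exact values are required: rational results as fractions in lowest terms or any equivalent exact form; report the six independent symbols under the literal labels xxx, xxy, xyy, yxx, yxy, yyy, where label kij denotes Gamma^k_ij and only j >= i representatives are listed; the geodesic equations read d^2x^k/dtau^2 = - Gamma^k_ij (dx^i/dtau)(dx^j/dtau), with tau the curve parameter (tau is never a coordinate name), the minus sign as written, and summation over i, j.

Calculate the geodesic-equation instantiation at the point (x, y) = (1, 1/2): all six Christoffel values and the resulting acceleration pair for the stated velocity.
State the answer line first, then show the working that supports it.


Answer: Gamma_xxx = 166/265, Gamma_xxy = 0, Gamma_xyy = -319/265, Gamma_yxx = 0, Gamma_yxy = 11/29, Gamma_yyy = 0; accelerations (d^2x/dtau^2, d^2y/dtau^2) = (2469/8480, 11/232)

E = 265/9, F = 0, G = 841/9 at the point
E_x = 332/9, E_y = 0, F_x = 0, F_y = 0, G_x = 638/9, G_y = 0
EG - F^2 = 222865/81;  g^inv = (81/222865) * [[841/9, 0], [0, 265/9]]
first-kind symbols [ij,l] = (1/2)(d_i g_jl + d_j g_il - d_l g_ij): [xx,x] = E_x/2 = 166/9, [xx,y] = F_x - E_y/2 = 0, [xy,x] = E_y/2 = 0, [xy,y] = G_x/2 = 319/9, [yy,x] = F_y - G_x/2 = -319/9, [yy,y] = G_y/2 = 0
Gamma^x_ij = (G*[ij,x] - F*[ij,y])/(EG - F^2), Gamma^y_ij = (E*[ij,y] - F*[ij,x])/(EG - F^2)
Gamma_xxx = 166/265, Gamma_xxy = 0, Gamma_xyy = -319/265, Gamma_yxx = 0, Gamma_yxy = 11/29, Gamma_yyy = 0
d^2x/dtau^2 = -(Gamma_xxx*(1/8)^2 + 2*Gamma_xxy*(1/8)*(-1/2) + Gamma_xyy*(-1/2)^2) = 2469/8480
d^2y/dtau^2 = -(Gamma_yxx*(1/8)^2 + 2*Gamma_yxy*(1/8)*(-1/2) + Gamma_yyy*(-1/2)^2) = 11/232


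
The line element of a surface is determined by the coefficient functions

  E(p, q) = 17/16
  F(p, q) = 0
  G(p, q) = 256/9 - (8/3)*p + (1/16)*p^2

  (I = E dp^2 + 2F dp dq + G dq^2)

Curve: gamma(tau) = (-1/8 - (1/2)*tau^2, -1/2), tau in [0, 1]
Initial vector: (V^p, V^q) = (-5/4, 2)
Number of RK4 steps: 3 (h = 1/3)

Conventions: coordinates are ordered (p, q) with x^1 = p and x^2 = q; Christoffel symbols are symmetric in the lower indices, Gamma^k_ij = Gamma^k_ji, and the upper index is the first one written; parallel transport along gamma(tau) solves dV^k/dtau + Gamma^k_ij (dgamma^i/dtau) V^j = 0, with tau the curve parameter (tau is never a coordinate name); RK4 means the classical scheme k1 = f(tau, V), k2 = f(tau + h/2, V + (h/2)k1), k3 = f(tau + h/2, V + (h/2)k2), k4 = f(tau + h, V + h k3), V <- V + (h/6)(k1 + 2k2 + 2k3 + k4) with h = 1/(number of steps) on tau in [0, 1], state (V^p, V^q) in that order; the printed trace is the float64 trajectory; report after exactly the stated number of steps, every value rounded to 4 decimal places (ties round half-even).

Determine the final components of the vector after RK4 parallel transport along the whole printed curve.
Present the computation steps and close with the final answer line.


gamma'(tau) = (-tau, 0); f(tau, V)^k = -Gamma^k_ij(gamma(tau)) gamma'^i(tau) V^j; h = 1/3; intermediate values shown to 6 dp
curve data and Christoffel symbols at the stage parameters:
  tau = 0.000000: gamma = (-0.125000, -0.500000), gamma' = (0.000000, 0.000000); Gamma_ppp = 0.000000, Gamma_ppq = 0.000000, Gamma_pqq = 1.262255, Gamma_qpp = 0.000000, Gamma_qpq = -0.046602, Gamma_qqq = 0.000000
  tau = 0.166667: gamma = (-0.138889, -0.500000), gamma' = (-0.166667, 0.000000); Gamma_ppp = 0.000000, Gamma_ppq = 0.000000, Gamma_pqq = 1.263072, Gamma_qpp = 0.000000, Gamma_qpq = -0.046572, Gamma_qqq = 0.000000
  tau = 0.333333: gamma = (-0.180556, -0.500000), gamma' = (-0.333333, 0.000000); Gamma_ppp = 0.000000, Gamma_ppq = 0.000000, Gamma_pqq = 1.265523, Gamma_qpp = 0.000000, Gamma_qpq = -0.046482, Gamma_qqq = 0.000000
  tau = 0.500000: gamma = (-0.250000, -0.500000), gamma' = (-0.500000, 0.000000); Gamma_ppp = 0.000000, Gamma_ppq = 0.000000, Gamma_pqq = 1.269608, Gamma_qpp = 0.000000, Gamma_qpq = -0.046332, Gamma_qqq = 0.000000
  tau = 0.666667: gamma = (-0.347222, -0.500000), gamma' = (-0.666667, 0.000000); Gamma_ppp = 0.000000, Gamma_ppq = 0.000000, Gamma_pqq = 1.275327, Gamma_qpp = 0.000000, Gamma_qpq = -0.046124, Gamma_qqq = 0.000000
  tau = 0.833333: gamma = (-0.472222, -0.500000), gamma' = (-0.833333, 0.000000); Gamma_ppp = 0.000000, Gamma_ppq = 0.000000, Gamma_pqq = 1.282680, Gamma_qpp = 0.000000, Gamma_qpq = -0.045860, Gamma_qqq = 0.000000
  tau = 1.000000: gamma = (-0.625000, -0.500000), gamma' = (-1.000000, 0.000000); Gamma_ppp = 0.000000, Gamma_ppq = 0.000000, Gamma_pqq = 1.291667, Gamma_qpp = 0.000000, Gamma_qpq = -0.045541, Gamma_qqq = 0.000000
step 0: V^p = -1.2500, V^q = 2.0000
step 1: k1 = (0.000000, 0.000000), k2 = (0.000000, -0.015524), k3 = (0.000000, -0.015504), k4 = (0.000000, -0.030908); V <- V + (h/6)(k1 + 2k2 + 2k3 + k4): V^p = -1.2500, V^q = 1.9948
step 2: k1 = (0.000000, -0.030908), k2 = (0.000000, -0.046093), k3 = (0.000000, -0.046034), k4 = (0.000000, -0.060868); V <- V + (h/6)(k1 + 2k2 + 2k3 + k4): V^p = -1.2500, V^q = 1.9795
step 3: k1 = (0.000000, -0.060869), k2 = (0.000000, -0.075262), k3 = (0.000000, -0.075170), k4 = (0.000000, -0.089007); V <- V + (h/6)(k1 + 2k2 + 2k3 + k4): V^p = -1.2500, V^q = 1.9545

Answer: V^p = -1.2500, V^q = 1.9545


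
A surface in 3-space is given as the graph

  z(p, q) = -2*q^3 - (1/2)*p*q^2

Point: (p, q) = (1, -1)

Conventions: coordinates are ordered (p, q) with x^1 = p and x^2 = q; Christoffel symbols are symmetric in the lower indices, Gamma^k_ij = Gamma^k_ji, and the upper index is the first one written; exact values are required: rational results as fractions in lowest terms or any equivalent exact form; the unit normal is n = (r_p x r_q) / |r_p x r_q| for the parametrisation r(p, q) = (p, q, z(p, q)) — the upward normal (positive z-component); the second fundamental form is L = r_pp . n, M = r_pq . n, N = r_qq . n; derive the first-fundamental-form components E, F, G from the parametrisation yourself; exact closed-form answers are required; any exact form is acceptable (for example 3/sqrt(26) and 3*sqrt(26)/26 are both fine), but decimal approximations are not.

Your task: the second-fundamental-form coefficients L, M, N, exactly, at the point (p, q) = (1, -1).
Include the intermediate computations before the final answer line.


z_p = -1/2, z_q = -5, z_pp = 0, z_pq = 1, z_qq = 11
E = 5/4, F = 5/2, G = 26; answer radicand W^2 = 105/4
unnormalised second-form numerators: l = 0, m = 1, n = 11; L = l/sqrt(105/4), and similarly M = m/sqrt(W^2), N = n/sqrt(W^2)

Answer: L = 0, M = 2*sqrt(105)/105, N = 22*sqrt(105)/105


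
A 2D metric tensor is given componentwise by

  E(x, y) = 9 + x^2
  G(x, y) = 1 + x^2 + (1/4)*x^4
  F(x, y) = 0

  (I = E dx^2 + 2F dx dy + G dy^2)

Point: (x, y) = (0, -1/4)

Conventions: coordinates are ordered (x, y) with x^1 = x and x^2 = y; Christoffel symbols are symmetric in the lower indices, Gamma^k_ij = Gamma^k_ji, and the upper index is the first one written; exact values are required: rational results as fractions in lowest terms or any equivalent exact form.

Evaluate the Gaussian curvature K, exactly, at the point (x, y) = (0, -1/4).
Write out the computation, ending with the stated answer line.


E = 9, F = 0, G = 1, EG - F^2 = 9 at the point
E_x = 0, E_y = 0, F_x = 0, F_y = 0, G_x = 0, G_y = 0
E_yy = 0, F_xy = 0, G_xx = 2
By Brioschi, K is (det M1 - det M2) divided by (EG - F^2) squared.
M1 = [[-E_yy/2 + F_xy - G_xx/2, E_x/2, F_x - E_y/2], [F_y - G_x/2, E, F], [G_y/2, F, G]] = [[-1, 0, 0], [0, 9, 0], [0, 0, 1]]; det M1 = -9
M2 = [[0, E_y/2, G_x/2], [E_y/2, E, F], [G_x/2, F, G]] = [[0, 0, 0], [0, 9, 0], [0, 0, 1]]; det M2 = 0
det M1 - det M2 = -9; K = -9 / (9)^2 = -1/9

Answer: K = -1/9


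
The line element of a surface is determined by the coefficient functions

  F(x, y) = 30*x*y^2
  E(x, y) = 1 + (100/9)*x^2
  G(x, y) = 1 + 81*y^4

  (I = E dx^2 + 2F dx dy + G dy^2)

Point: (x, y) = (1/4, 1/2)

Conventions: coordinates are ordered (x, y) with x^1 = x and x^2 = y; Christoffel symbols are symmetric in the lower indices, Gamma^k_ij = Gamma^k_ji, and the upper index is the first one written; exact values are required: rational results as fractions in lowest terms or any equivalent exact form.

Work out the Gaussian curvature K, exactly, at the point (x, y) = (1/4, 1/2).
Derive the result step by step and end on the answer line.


E = 61/36, F = 15/8, G = 97/16, EG - F^2 = 973/144 at the point
E_x = 50/9, E_y = 0, F_x = 15/2, F_y = 15/2, G_x = 0, G_y = 81/2
E_yy = 0, F_xy = 30, G_xx = 0
Using the Brioschi determinant formula for K from the metric derivatives:
M1 = [[-E_yy/2 + F_xy - G_xx/2, E_x/2, F_x - E_y/2], [F_y - G_x/2, E, F], [G_y/2, F, G]] = [[30, 25/9, 15/2], [15/2, 61/36, 15/8], [81/4, 15/8, 97/16]]; det M1 = 30
M2 = [[0, E_y/2, G_x/2], [E_y/2, E, F], [G_x/2, F, G]] = [[0, 0, 0], [0, 61/36, 15/8], [0, 15/8, 97/16]]; det M2 = 0
det M1 - det M2 = 30; K = 30 / (973/144)^2 = 622080/946729

Answer: K = 622080/946729


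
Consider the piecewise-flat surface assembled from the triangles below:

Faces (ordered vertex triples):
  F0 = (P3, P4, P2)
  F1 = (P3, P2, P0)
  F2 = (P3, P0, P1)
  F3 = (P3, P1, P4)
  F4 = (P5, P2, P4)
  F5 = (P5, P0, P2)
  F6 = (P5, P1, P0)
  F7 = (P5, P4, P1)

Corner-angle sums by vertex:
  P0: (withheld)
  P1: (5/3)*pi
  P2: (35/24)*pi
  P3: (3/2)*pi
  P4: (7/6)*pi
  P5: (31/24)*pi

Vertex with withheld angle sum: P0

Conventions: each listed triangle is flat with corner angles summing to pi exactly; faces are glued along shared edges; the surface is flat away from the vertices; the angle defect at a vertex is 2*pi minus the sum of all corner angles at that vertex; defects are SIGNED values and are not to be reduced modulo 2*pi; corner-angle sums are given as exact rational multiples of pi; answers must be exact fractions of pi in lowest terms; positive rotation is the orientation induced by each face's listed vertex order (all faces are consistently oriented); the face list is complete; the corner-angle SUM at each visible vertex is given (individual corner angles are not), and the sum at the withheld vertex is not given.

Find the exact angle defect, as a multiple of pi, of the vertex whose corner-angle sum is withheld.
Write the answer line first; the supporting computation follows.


Answer: defect(P0) = (13/12)*pi

V = 6, E = 12, F = 8; chi = V - E + F = 2
Gauss-Bonnet: total defect = 2*pi*chi = 4*pi; visible defects sum to (35/12)*pi


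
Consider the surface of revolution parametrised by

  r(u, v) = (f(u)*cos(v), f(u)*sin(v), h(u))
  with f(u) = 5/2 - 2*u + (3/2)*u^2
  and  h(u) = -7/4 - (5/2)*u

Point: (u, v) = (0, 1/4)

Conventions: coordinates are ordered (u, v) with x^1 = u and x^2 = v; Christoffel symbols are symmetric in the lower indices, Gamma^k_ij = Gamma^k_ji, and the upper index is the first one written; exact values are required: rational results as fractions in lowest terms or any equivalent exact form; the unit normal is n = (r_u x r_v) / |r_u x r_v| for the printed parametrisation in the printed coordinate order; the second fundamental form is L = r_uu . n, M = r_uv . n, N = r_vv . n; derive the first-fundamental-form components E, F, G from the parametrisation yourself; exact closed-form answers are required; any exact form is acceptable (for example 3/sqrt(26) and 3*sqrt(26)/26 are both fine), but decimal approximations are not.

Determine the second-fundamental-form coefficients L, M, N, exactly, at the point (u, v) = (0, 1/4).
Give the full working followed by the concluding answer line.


f = 5/2, f' = -2, f'' = 3, h' = -5/2, h'' = 0
E = 41/4, F = 0, G = 25/4; answer radicand W^2 = 41/4
unnormalised second-form numerators: l = 15/2, m = 0, n = -25/4; L = l/sqrt(41/4), and similarly M = m/sqrt(W^2), N = n/sqrt(W^2)

Answer: L = 15*sqrt(41)/41, M = 0, N = -25*sqrt(41)/82


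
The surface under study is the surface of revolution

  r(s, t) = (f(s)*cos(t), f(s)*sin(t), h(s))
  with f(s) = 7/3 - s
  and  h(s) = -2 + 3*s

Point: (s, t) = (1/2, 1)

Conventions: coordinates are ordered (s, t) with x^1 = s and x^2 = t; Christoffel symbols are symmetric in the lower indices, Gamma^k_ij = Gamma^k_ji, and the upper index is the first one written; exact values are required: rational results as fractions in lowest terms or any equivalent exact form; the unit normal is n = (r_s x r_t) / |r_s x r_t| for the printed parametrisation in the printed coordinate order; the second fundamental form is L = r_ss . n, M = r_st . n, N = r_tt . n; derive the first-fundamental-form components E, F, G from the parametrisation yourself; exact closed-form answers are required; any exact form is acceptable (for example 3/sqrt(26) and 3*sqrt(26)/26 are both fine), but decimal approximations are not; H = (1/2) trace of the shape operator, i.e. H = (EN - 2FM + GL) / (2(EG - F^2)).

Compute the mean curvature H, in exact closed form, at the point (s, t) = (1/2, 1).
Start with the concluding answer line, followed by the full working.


Answer: H = 9*sqrt(10)/110

f = 11/6, f' = -1, f'' = 0, h' = 3, h'' = 0
E = 10, F = 0, G = 121/36; answer radicand W^2 = 10
unnormalised second-form numerators: l = 0, m = 0, n = 11/2; L = l/sqrt(10), and similarly M = m/sqrt(W^2), N = n/sqrt(W^2)
H = (E*n - 2*F*m + G*l) / (2*(EG - F^2)*sqrt(W^2)); E*n - 2*F*m + G*l = 55, EG - F^2 = 605/18, so H = (9/11)/sqrt(10)


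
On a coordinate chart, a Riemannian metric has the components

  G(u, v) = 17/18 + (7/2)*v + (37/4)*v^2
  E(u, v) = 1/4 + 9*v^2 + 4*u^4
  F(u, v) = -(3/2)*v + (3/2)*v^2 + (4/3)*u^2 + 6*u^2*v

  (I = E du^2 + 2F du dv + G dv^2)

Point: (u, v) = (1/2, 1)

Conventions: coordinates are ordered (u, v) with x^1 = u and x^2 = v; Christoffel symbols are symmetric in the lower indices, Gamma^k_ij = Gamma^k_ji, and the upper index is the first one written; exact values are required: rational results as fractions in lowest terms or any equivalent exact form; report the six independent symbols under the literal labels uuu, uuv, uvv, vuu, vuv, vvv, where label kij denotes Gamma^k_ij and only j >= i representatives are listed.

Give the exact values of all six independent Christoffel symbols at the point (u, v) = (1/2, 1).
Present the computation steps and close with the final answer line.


E = 19/2, F = 11/6, G = 493/36 at the point
E_u = 2, E_v = 18, F_u = 22/3, F_v = 3, G_u = 0, G_v = 22
EG - F^2 = 9125/72;  g^inv = (72/9125) * [[493/36, -11/6], [-11/6, 19/2]]
first-kind symbols [ij,l] = (1/2)(d_i g_jl + d_j g_il - d_l g_ij): [uu,u] = E_u/2 = 1, [uu,v] = F_u - E_v/2 = -5/3, [uv,u] = E_v/2 = 9, [uv,v] = G_u/2 = 0, [vv,u] = F_v - G_u/2 = 3, [vv,v] = G_v/2 = 11
Gamma^u_ij = (G*[ij,u] - F*[ij,v])/(EG - F^2), Gamma^v_ij = (E*[ij,v] - F*[ij,u])/(EG - F^2)

Answer: Gamma_uuu = 1206/9125, Gamma_uuv = 8874/9125, Gamma_uvv = 1506/9125, Gamma_vuu = -1272/9125, Gamma_vuv = -1188/9125, Gamma_vvv = 7128/9125


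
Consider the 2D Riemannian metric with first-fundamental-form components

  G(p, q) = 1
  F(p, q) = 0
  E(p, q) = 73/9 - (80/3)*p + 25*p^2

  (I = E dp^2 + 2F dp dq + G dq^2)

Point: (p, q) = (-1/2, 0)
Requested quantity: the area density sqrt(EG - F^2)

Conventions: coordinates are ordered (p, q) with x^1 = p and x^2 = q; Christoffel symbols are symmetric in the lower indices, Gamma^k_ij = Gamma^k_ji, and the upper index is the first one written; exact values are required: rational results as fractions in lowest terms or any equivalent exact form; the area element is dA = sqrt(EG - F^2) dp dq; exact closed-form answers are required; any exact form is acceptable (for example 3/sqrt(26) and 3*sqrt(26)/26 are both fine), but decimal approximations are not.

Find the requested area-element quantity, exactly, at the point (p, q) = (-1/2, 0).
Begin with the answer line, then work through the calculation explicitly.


Answer: sqrt(EG - F^2) = sqrt(997)/6

E = 997/36, F = 0, G = 1; EG - F^2 = 997/36


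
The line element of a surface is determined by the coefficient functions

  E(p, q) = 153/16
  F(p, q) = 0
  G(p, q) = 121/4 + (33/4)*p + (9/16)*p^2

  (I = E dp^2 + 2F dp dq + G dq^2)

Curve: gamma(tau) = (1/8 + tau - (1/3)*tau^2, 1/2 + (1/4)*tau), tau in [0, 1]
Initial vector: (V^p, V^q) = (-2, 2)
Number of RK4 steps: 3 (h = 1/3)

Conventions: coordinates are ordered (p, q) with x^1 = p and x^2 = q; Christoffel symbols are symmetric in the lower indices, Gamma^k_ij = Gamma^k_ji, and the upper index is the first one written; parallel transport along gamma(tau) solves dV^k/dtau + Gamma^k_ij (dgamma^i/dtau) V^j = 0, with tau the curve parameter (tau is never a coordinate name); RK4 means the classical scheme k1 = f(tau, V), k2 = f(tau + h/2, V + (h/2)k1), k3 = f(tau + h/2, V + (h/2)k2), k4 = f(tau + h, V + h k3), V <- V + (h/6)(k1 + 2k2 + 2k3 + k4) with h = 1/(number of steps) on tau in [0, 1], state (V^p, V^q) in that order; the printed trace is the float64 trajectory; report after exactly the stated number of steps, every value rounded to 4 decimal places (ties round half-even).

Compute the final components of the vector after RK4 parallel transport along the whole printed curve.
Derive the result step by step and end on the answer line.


gamma'(tau) = (1 - (2/3)*tau, 1/4); f(tau, V)^k = -Gamma^k_ij(gamma(tau)) gamma'^i(tau) V^j; h = 1/3; intermediate values shown to 6 dp
curve data and Christoffel symbols at the stage parameters:
  tau = 0.000000: gamma = (0.125000, 0.500000), gamma' = (1.000000, 0.250000); Gamma_ppp = 0.000000, Gamma_ppq = 0.000000, Gamma_pqq = -0.438725, Gamma_qpp = 0.000000, Gamma_qpq = 0.134078, Gamma_qqq = 0.000000
  tau = 0.166667: gamma = (0.282407, 0.541667), gamma' = (0.888889, 0.250000); Gamma_ppp = 0.000000, Gamma_ppq = 0.000000, Gamma_pqq = -0.447985, Gamma_qpp = 0.000000, Gamma_qpq = 0.131307, Gamma_qqq = 0.000000
  tau = 0.333333: gamma = (0.421296, 0.583333), gamma' = (0.777778, 0.250000); Gamma_ppp = 0.000000, Gamma_ppq = 0.000000, Gamma_pqq = -0.456155, Gamma_qpp = 0.000000, Gamma_qpq = 0.128955, Gamma_qqq = 0.000000
  tau = 0.500000: gamma = (0.541667, 0.625000), gamma' = (0.666667, 0.250000); Gamma_ppp = 0.000000, Gamma_ppq = 0.000000, Gamma_pqq = -0.463235, Gamma_qpp = 0.000000, Gamma_qpq = 0.126984, Gamma_qqq = 0.000000
  tau = 0.666667: gamma = (0.643519, 0.666667), gamma' = (0.555556, 0.250000); Gamma_ppp = 0.000000, Gamma_ppq = 0.000000, Gamma_pqq = -0.469227, Gamma_qpp = 0.000000, Gamma_qpq = 0.125363, Gamma_qqq = 0.000000
  tau = 0.833333: gamma = (0.726852, 0.708333), gamma' = (0.444444, 0.250000); Gamma_ppp = 0.000000, Gamma_ppq = 0.000000, Gamma_pqq = -0.474129, Gamma_qpp = 0.000000, Gamma_qpq = 0.124067, Gamma_qqq = 0.000000
  tau = 1.000000: gamma = (0.791667, 0.750000), gamma' = (0.333333, 0.250000); Gamma_ppp = 0.000000, Gamma_ppq = 0.000000, Gamma_pqq = -0.477941, Gamma_qpp = 0.000000, Gamma_qpq = 0.123077, Gamma_qqq = 0.000000
step 0: V^p = -2.0000, V^q = 2.0000
step 1: k1 = (0.219363, -0.201117), k2 = (0.220238, -0.165069), k3 = (0.220911, -0.165775), k4 = (0.221776, -0.132951); V <- V + (h/6)(k1 + 2k2 + 2k3 + k4): V^p = -1.9265, V^q = 1.9447
step 2: k1 = (0.221769, -0.132941), k2 = (0.222645, -0.102769), k3 = (0.223228, -0.103199), k4 = (0.224089, -0.074998); V <- V + (h/6)(k1 + 2k2 + 2k3 + k4): V^p = -1.8522, V^q = 1.9102
step 3: k1 = (0.224084, -0.074993), k2 = (0.224944, -0.048353), k3 = (0.225470, -0.048603), k4 = (0.226310, -0.023027); V <- V + (h/6)(k1 + 2k2 + 2k3 + k4): V^p = -1.7771, V^q = 1.8940

Answer: V^p = -1.7771, V^q = 1.8940


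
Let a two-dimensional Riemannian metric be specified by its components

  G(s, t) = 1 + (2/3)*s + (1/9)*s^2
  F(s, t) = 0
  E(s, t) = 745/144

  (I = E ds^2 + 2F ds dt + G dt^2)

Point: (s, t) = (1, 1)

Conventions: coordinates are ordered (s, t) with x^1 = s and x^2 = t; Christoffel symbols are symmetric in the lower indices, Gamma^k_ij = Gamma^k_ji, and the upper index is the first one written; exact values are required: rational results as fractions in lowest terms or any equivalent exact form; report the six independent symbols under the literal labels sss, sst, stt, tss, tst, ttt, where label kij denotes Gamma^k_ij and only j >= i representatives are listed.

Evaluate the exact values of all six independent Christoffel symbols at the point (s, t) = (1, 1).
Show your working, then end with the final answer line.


E = 745/144, F = 0, G = 16/9 at the point
E_s = 0, E_t = 0, F_s = 0, F_t = 0, G_s = 8/9, G_t = 0
EG - F^2 = 745/81;  g^inv = (81/745) * [[16/9, 0], [0, 745/144]]
first-kind symbols [ij,l] = (1/2)(d_i g_jl + d_j g_il - d_l g_ij): [ss,s] = E_s/2 = 0, [ss,t] = F_s - E_t/2 = 0, [st,s] = E_t/2 = 0, [st,t] = G_s/2 = 4/9, [tt,s] = F_t - G_s/2 = -4/9, [tt,t] = G_t/2 = 0
Gamma^s_ij = (G*[ij,s] - F*[ij,t])/(EG - F^2), Gamma^t_ij = (E*[ij,t] - F*[ij,s])/(EG - F^2)

Answer: Gamma_sss = 0, Gamma_sst = 0, Gamma_stt = -64/745, Gamma_tss = 0, Gamma_tst = 1/4, Gamma_ttt = 0


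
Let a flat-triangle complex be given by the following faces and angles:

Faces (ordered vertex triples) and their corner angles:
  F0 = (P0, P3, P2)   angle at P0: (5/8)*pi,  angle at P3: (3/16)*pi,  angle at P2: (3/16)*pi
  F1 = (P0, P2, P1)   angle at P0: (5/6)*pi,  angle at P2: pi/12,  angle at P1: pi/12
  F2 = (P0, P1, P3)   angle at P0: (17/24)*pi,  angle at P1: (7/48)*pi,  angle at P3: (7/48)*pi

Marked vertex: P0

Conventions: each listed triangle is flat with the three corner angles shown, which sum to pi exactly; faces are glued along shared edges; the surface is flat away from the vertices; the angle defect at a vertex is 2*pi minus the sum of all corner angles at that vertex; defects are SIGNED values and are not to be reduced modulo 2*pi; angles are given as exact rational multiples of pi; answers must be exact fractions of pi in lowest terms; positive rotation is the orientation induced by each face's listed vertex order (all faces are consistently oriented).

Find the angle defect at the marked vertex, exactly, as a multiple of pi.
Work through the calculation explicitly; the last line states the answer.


Sum of corner angles at P0: (13/6)*pi
defect = 2*pi - (13/6)*pi

Answer: defect(P0) = -pi/6


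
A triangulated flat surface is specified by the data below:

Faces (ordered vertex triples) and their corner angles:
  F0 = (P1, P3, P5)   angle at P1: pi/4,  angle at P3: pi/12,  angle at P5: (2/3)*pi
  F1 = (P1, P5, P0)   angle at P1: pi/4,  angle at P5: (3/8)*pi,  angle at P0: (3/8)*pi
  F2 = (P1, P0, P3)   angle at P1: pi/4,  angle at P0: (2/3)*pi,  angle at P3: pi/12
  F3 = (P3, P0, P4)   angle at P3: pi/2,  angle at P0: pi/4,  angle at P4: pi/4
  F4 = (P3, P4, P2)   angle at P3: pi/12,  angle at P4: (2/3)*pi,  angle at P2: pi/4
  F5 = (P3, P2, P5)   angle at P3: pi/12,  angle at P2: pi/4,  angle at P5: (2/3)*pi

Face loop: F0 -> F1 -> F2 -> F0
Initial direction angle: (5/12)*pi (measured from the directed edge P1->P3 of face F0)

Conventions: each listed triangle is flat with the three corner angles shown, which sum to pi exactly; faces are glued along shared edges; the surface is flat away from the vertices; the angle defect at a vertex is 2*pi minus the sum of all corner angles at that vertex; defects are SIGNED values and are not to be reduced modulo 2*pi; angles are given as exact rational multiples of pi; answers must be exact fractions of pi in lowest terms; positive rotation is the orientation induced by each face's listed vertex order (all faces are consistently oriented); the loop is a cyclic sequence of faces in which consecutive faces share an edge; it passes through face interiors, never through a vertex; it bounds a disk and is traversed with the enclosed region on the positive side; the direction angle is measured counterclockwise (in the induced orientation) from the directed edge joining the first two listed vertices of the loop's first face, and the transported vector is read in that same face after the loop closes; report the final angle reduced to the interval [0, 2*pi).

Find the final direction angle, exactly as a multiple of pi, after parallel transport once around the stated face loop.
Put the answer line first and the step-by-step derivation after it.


Answer: final direction angle = (5/3)*pi

enclosed vertex P1: corner angles sum to (3/4)*pi, defect = 2*pi - (3/4)*pi = (5/4)*pi
transport around the loop rotates by the sum of enclosed defects; add to the initial angle mod 2*pi
final angle = (5/12)*pi + (5/4)*pi = (5/3)*pi (mod 2*pi)


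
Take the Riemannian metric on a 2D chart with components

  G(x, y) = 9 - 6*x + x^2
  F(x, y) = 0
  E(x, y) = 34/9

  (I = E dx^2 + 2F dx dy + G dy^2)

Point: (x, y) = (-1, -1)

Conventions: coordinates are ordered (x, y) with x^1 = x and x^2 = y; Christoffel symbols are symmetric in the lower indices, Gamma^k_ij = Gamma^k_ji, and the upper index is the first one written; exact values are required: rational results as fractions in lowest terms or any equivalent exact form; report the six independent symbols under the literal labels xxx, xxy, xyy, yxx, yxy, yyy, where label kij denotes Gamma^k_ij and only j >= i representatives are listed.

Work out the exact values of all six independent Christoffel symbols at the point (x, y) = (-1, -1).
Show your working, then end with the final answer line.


E = 34/9, F = 0, G = 16 at the point
E_x = 0, E_y = 0, F_x = 0, F_y = 0, G_x = -8, G_y = 0
EG - F^2 = 544/9;  g^inv = (9/544) * [[16, 0], [0, 34/9]]
first-kind symbols [ij,l] = (1/2)(d_i g_jl + d_j g_il - d_l g_ij): [xx,x] = E_x/2 = 0, [xx,y] = F_x - E_y/2 = 0, [xy,x] = E_y/2 = 0, [xy,y] = G_x/2 = -4, [yy,x] = F_y - G_x/2 = 4, [yy,y] = G_y/2 = 0
Gamma^x_ij = (G*[ij,x] - F*[ij,y])/(EG - F^2), Gamma^y_ij = (E*[ij,y] - F*[ij,x])/(EG - F^2)

Answer: Gamma_xxx = 0, Gamma_xxy = 0, Gamma_xyy = 18/17, Gamma_yxx = 0, Gamma_yxy = -1/4, Gamma_yyy = 0


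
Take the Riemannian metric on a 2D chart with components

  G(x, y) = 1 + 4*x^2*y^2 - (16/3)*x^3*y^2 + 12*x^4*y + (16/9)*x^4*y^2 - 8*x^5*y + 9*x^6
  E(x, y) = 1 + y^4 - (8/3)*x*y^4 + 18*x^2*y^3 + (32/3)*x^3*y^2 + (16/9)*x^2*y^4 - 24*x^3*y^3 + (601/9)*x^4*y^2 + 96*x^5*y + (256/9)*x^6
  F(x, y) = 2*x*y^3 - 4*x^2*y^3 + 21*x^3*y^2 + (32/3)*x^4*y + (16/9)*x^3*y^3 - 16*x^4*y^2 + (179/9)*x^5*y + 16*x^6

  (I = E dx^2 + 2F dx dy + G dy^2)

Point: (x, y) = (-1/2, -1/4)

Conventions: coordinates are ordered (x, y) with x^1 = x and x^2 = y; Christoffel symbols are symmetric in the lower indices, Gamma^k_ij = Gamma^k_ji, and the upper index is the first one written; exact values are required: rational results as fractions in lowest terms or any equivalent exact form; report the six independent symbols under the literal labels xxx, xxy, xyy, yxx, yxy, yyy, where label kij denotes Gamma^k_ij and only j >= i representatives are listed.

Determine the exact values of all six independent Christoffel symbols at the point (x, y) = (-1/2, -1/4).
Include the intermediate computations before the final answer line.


E = 145/64, F = 3/64, G = 577/576 at the point
E_x = -111/8, E_y = -51/16, F_x = -533/288, F_y = 415/288, G_x = -17/144, G_y = 1/9
EG - F^2 = 653/288;  g^inv = (288/653) * [[577/576, -3/64], [-3/64, 145/64]]
first-kind symbols [ij,l] = (1/2)(d_i g_jl + d_j g_il - d_l g_ij): [xx,x] = E_x/2 = -111/16, [xx,y] = F_x - E_y/2 = -37/144, [xy,x] = E_y/2 = -51/32, [xy,y] = G_x/2 = -17/288, [yy,x] = F_y - G_x/2 = 3/2, [yy,y] = G_y/2 = 1/18
Gamma^x_ij = (G*[ij,x] - F*[ij,y])/(EG - F^2), Gamma^y_ij = (E*[ij,y] - F*[ij,x])/(EG - F^2)

Answer: Gamma_xxx = -1998/653, Gamma_xxy = -459/653, Gamma_xyy = 432/653, Gamma_yxx = -74/653, Gamma_yxy = -17/653, Gamma_yyy = 16/653


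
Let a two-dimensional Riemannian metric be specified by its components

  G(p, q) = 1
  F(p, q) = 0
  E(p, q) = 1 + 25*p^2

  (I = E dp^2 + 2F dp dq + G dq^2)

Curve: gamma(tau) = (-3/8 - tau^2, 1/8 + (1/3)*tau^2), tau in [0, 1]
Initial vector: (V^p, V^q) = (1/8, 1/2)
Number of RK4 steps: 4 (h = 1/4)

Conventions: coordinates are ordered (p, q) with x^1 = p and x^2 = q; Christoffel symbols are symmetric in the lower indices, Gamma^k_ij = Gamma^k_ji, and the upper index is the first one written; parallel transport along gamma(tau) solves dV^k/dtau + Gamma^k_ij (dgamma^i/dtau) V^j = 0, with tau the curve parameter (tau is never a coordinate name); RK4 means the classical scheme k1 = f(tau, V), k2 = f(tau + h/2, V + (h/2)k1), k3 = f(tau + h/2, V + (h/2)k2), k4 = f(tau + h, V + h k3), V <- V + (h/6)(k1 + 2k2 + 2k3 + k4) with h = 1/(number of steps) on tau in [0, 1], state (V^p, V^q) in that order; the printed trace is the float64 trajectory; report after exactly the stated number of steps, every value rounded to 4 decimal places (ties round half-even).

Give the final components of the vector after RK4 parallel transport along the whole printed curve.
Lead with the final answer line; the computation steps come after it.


Answer: V^p = 0.0382, V^q = 0.5000

gamma'(tau) = (-2*tau, (2/3)*tau); f(tau, V)^k = -Gamma^k_ij(gamma(tau)) gamma'^i(tau) V^j; h = 1/4; intermediate values shown to 6 dp
curve data and Christoffel symbols at the stage parameters:
  tau = 0.000000: gamma = (-0.375000, 0.125000), gamma' = (0.000000, 0.000000); Gamma_ppp = -2.076125, Gamma_ppq = 0.000000, Gamma_pqq = 0.000000, Gamma_qpp = 0.000000, Gamma_qpq = 0.000000, Gamma_qqq = 0.000000
  tau = 0.125000: gamma = (-0.390625, 0.130208), gamma' = (-0.250000, 0.083333); Gamma_ppp = -2.028295, Gamma_ppq = 0.000000, Gamma_pqq = 0.000000, Gamma_qpp = 0.000000, Gamma_qpq = 0.000000, Gamma_qqq = 0.000000
  tau = 0.250000: gamma = (-0.437500, 0.145833), gamma' = (-0.500000, 0.166667); Gamma_ppp = -1.890614, Gamma_ppq = 0.000000, Gamma_pqq = 0.000000, Gamma_qpp = 0.000000, Gamma_qpq = 0.000000, Gamma_qqq = 0.000000
  tau = 0.375000: gamma = (-0.515625, 0.171875), gamma' = (-0.750000, 0.250000); Gamma_ppp = -1.685770, Gamma_ppq = 0.000000, Gamma_pqq = 0.000000, Gamma_qpp = 0.000000, Gamma_qpq = 0.000000, Gamma_qqq = 0.000000
  tau = 0.500000: gamma = (-0.625000, 0.208333), gamma' = (-1.000000, 0.333333); Gamma_ppp = -1.451379, Gamma_ppq = 0.000000, Gamma_pqq = 0.000000, Gamma_qpp = 0.000000, Gamma_qpq = 0.000000, Gamma_qqq = 0.000000
  tau = 0.625000: gamma = (-0.765625, 0.255208), gamma' = (-1.250000, 0.416667); Gamma_ppp = -1.222688, Gamma_ppq = 0.000000, Gamma_pqq = 0.000000, Gamma_qpp = 0.000000, Gamma_qpq = 0.000000, Gamma_qqq = 0.000000
  tau = 0.750000: gamma = (-0.937500, 0.312500), gamma' = (-1.500000, 0.500000); Gamma_ppp = -1.020235, Gamma_ppq = 0.000000, Gamma_pqq = 0.000000, Gamma_qpp = 0.000000, Gamma_qpq = 0.000000, Gamma_qqq = 0.000000
  tau = 0.875000: gamma = (-1.140625, 0.380208), gamma' = (-1.750000, 0.583333); Gamma_ppp = -0.850562, Gamma_ppq = 0.000000, Gamma_pqq = 0.000000, Gamma_qpp = 0.000000, Gamma_qpq = 0.000000, Gamma_qqq = 0.000000
  tau = 1.000000: gamma = (-1.375000, 0.458333), gamma' = (-2.000000, 0.666667); Gamma_ppp = -0.712205, Gamma_ppq = 0.000000, Gamma_pqq = 0.000000, Gamma_qpp = 0.000000, Gamma_qpq = 0.000000, Gamma_qqq = 0.000000
step 0: V^p = 0.1250, V^q = 0.5000
step 1: k1 = (0.000000, 0.000000), k2 = (-0.063384, 0.000000), k3 = (-0.059367, 0.000000), k4 = (-0.104133, 0.000000); V <- V + (h/6)(k1 + 2k2 + 2k3 + k4): V^p = 0.1104, V^q = 0.5000
step 2: k1 = (-0.104392, 0.000000), k2 = (-0.123124, 0.000000), k3 = (-0.120163, 0.000000), k4 = (-0.116678, 0.000000); V <- V + (h/6)(k1 + 2k2 + 2k3 + k4): V^p = 0.0809, V^q = 0.5000
step 3: k1 = (-0.117484, 0.000000), k2 = (-0.101271, 0.000000), k3 = (-0.104368, 0.000000), k4 = (-0.083947, 0.000000); V <- V + (h/6)(k1 + 2k2 + 2k3 + k4): V^p = 0.0554, V^q = 0.5000
step 4: k1 = (-0.084808, 0.000000), k2 = (-0.066708, 0.000000), k3 = (-0.070076, 0.000000), k4 = (-0.053983, 0.000000); V <- V + (h/6)(k1 + 2k2 + 2k3 + k4): V^p = 0.0382, V^q = 0.5000


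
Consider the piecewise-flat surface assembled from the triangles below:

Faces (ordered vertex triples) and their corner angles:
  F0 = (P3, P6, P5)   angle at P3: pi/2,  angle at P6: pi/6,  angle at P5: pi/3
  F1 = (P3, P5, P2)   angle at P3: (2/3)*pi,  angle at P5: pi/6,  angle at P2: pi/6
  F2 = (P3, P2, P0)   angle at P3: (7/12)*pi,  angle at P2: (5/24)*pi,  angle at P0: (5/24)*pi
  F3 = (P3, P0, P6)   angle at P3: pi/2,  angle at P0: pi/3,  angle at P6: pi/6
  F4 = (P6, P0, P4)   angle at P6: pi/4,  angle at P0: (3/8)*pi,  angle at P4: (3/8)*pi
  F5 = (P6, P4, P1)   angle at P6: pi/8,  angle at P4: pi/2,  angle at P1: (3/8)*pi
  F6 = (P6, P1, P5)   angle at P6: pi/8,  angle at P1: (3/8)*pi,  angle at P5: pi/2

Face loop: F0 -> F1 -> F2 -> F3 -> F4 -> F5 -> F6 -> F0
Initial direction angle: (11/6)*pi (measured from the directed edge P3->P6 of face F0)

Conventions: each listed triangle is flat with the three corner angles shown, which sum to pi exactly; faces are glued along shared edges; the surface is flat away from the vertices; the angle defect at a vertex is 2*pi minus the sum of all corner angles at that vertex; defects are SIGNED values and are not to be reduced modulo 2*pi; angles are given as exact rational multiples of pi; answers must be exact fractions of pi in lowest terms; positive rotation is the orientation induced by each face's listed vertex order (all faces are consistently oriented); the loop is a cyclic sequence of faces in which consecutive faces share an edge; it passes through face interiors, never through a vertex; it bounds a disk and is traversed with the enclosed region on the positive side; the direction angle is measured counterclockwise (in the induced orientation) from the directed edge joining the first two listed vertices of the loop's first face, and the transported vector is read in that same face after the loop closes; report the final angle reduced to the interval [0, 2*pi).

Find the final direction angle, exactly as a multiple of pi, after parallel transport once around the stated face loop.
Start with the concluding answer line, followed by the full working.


Answer: final direction angle = (3/4)*pi

enclosed vertex P3: corner angles sum to (9/4)*pi, defect = 2*pi - (9/4)*pi = -pi/4
enclosed vertex P6: corner angles sum to (5/6)*pi, defect = 2*pi - (5/6)*pi = (7/6)*pi
holonomy = initial angle + sum of enclosed defects (mod 2*pi), positive in the induced orientation
final angle = (11/6)*pi + (11/12)*pi = (3/4)*pi (mod 2*pi)


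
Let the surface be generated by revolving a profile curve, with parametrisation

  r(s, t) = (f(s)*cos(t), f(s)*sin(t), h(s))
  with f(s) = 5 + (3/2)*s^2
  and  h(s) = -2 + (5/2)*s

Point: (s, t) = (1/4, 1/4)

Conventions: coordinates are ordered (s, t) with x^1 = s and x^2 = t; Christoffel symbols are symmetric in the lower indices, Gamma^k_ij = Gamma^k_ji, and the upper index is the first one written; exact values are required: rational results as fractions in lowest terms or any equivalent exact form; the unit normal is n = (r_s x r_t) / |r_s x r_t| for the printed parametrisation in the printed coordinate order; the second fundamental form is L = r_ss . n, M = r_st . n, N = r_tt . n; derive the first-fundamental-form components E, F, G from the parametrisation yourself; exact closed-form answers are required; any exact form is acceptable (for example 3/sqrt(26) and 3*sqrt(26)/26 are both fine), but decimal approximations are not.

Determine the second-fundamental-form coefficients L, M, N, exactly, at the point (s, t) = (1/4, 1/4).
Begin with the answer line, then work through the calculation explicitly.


Answer: L = -30*sqrt(109)/109, M = 0, N = 815*sqrt(109)/1744

f = 163/32, f' = 3/4, f'' = 3, h' = 5/2, h'' = 0
E = 109/16, F = 0, G = 26569/1024; answer radicand W^2 = 109/16
unnormalised second-form numerators: l = -15/2, m = 0, n = 815/64; L = l/sqrt(109/16), and similarly M = m/sqrt(W^2), N = n/sqrt(W^2)
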